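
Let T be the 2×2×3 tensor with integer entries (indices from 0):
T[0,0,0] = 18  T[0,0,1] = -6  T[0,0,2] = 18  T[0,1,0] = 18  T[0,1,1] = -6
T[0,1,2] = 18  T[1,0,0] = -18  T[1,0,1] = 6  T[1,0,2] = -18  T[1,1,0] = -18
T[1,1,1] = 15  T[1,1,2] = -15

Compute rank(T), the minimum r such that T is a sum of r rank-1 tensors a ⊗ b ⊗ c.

2

Lower bound: in the mode-1 unfolding of T (rows indexed by i, columns by (j,k)) the 2×2 minor on rows i ∈ {0, 1}, columns (j,k) ∈ {(0,0), (1,1)} is det [[18, -6], [-18, 15]] = 162 ≠ 0, so that unfolding has rank ≥ 2 and hence rank(T) ≥ 2 (CP rank is at least every unfolding rank, though it can be larger).
Upper bound: with S_k = T[:,:,k], the two rank-1 terms a₁b₁ᵀ, a₂b₂ᵀ are the rank-1 members of the pencil x·S₀ + y·S₁.
det(x·S₀ + y·S₁) is 162·xy − 54·y² = 54·(3·x − y)(y), vanishing at (x:y) = (1:3) and (1:0).
M₁ = S₀ + 3·S₁ = [[0, 0], [0, 27]] = 27·[0, 1][0, 1]ᵀ and M₂ = S₀ = [[18, 18], [-18, -18]] = 18·[1, -1][1, 1]ᵀ, so take a₁ = [0, 1], b₁ = [0, 1], a₂ = [1, -1], b₂ = [1, 1].
Each slice is an integer combination of E₁ = a₁b₁ᵀ and E₂ = a₂b₂ᵀ: S₀ = 18·E₂, S₁ = 9·E₁ − 6·E₂, S₂ = 3·E₁ + 18·E₂; reading off coefficients, c₁ = [0, 9, 3] and c₂ = [18, -6, 18].
Hence T = [0, 1] ⊗ [0, 1] ⊗ [0, 9, 3] + [1, -1] ⊗ [1, 1] ⊗ [18, -6, 18], so rank(T) ≤ 2.
These bounds meet, so rank(T) = 2.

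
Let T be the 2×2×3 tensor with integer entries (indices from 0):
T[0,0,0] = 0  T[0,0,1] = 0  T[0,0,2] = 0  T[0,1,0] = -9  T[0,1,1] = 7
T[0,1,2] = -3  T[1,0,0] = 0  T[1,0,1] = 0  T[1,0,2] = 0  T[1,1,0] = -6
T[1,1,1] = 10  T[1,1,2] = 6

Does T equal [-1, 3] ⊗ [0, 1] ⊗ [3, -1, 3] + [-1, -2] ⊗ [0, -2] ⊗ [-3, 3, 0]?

No

Reconstruct entry (1,1,0) from the claimed factors: Σₗ aₗ[1]bₗ[1]cₗ[0] = (3)·(1)·(3) + (-2)·(-2)·(-3) = -3, but T[1,1,0] = -6. The claim is false.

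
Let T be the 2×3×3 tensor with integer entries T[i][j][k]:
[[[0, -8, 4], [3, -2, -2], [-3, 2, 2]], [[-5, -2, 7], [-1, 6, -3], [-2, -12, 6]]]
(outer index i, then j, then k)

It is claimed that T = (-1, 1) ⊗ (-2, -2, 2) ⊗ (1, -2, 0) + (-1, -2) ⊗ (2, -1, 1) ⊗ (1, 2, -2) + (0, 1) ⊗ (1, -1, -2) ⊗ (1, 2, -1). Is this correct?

Reconstruct entrywise from the claimed factors. For example, T[1,0,2] = 7 and Σₗ aₗ[1]bₗ[0]cₗ[2] = (1)·(-2)·(0) + (-2)·(2)·(-2) + (1)·(1)·(-1) = 7; checking all 18 entries, every one matches. The claim holds.

Yes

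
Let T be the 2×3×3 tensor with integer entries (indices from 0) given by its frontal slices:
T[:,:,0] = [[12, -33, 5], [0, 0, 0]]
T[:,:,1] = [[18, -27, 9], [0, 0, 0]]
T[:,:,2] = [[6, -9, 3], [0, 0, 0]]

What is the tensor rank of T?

2

Lower bound: in the mode-3 unfolding of T (rows indexed by k, columns by (i,j)) the 2×2 minor on rows k ∈ {0, 1}, columns (i,j) ∈ {(0,0), (0,1)} is det [[12, -33], [18, -27]] = 270 ≠ 0, so that unfolding has rank ≥ 2 and hence rank(T) ≥ 2 (CP rank is at least every unfolding rank, though it can be larger).
Upper bound: T[i,:,:] = a[i]·M for every slice, with a = [1, 0] and M = [[12, 18, 6], [-33, -27, -9], [5, 9, 3]] (rows j, columns k).
The rows of M satisfy (row 1) = −9·(row 0) + 15·(row 2), so splitting by rows, M = [1, -9, 0][12, 18, 6]ᵀ + [0, 15, 1][5, 9, 3]ᵀ.
Hence T = [1, 0] ⊗ [1, -9, 0] ⊗ [12, 18, 6] + [1, 0] ⊗ [0, 15, 1] ⊗ [5, 9, 3], so rank(T) ≤ 2.
These bounds meet, so rank(T) = 2.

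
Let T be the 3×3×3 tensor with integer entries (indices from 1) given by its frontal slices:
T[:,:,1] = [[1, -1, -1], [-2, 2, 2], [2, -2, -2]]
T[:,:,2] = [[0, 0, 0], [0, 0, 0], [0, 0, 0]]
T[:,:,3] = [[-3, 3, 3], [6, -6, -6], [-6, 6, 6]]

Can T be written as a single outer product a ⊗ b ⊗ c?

Yes

The mode-1 fibre T[:,1,1] = [1, -2, 2] gives a = (1, -2, 2) (primitive direction); the mode-2 fibre T[1,:,1] = [1, -1, -1] gives b = (1, -1, -1); then c[k] = T[1,1,k] / (a[1]·b[1]) = [1, 0, -3] / 1 = (1, 0, -3).
Expanding (1, -2, 2) ⊗ (1, -1, -1) ⊗ (1, 0, -3) reproduces all 27 entries of T, so T = (1, -2, 2) ⊗ (1, -1, -1) ⊗ (1, 0, -3) and rank(T) ≤ 1.
Equivalently every frontal slice T[:,:,k] is c[k] times the rank-1 matrix (1, -2, 2) ⊗ (1, -1, -1). So T has rank 1 (it is nonzero).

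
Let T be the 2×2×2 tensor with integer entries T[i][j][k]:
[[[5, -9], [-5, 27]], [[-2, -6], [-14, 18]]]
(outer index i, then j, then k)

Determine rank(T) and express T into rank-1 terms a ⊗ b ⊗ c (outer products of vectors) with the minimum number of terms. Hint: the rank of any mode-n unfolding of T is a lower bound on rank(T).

Lower bound: the mode-3 unfolding of T (rows indexed by k, columns by (i,j) = (0,0), (0,1), (1,0), (1,1)) is [[5, -5, -2, -14], [-9, 27, -6, 18]].
There the 2×2 minor on rows k ∈ {0, 1}, columns (i,j) ∈ {(0,0), (0,1)} is det [[5, -5], [-9, 27]] = 90 ≠ 0, so this unfolding has rank ≥ 2; CP rank is at least every unfolding rank, so rank(T) ≥ 2. (Flattening ranks never certify an upper bound on CP rank; for that we must actually write T with 2 rank-1 terms.)
Upper bound — finding two terms. Write S_k = T[:,:,k] for the frontal slices: S₀ = [[5, -5], [-2, -14]], S₁ = [[-9, 27], [-6, 18]].
If T = a₁ ⊗ b₁ ⊗ c₁ + a₂ ⊗ b₂ ⊗ c₂ then each S_k = c₁[k]·a₁b₁ᵀ + c₂[k]·a₂b₂ᵀ. S₀ and S₁ are linearly independent, so a₁b₁ᵀ and a₂b₂ᵀ must span the same plane of matrices: they are the rank-1 matrices of the form x·S₀ + y·S₁.
det(x·S₀ + y·S₁) is −80·x² + 240·xy = (-80)·(x − 3·y)(x), vanishing at (x:y) = (3:1) and (0:1).
M₁ = 3·S₀ + S₁ = [[6, 12], [-12, -24]] = 6·(1, -2)(1, 2)ᵀ and M₂ = S₁ = [[-9, 27], [-6, 18]] = (-3)·(3, 2)(1, -3)ᵀ, so take a₁ = (1, -2), b₁ = (1, 2), a₂ = (3, 2), b₂ = (1, -3).
Each slice is an integer combination of E₁ = a₁b₁ᵀ and E₂ = a₂b₂ᵀ: S₀ = 2·E₁ + E₂, S₁ = −3·E₂; reading off coefficients, c₁ = (2, 0) and c₂ = (1, -3).
Hence T = (1, -2) ⊗ (1, 2) ⊗ (2, 0) + (3, 2) ⊗ (1, -3) ⊗ (1, -3), so rank(T) ≤ 2.
These bounds meet, so rank(T) = 2.

rank(T) = 2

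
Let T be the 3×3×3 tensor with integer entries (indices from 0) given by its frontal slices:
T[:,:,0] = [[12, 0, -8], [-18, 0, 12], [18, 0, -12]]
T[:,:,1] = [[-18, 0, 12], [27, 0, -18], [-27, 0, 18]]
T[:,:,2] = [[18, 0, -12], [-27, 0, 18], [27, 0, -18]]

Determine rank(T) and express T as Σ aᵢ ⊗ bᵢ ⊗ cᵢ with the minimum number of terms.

Lower bound: T ≠ 0 (e.g. T[0,0,0] = 12), so rank(T) ≥ 1.
Upper bound: the mode-1 fibre T[:,0,0] = [12, -18, 18] gives a = (2, -3, 3) (primitive direction); the mode-2 fibre T[0,:,0] = [12, 0, -8] gives b = (3, 0, -2); then c[k] = T[0,0,k] / (a[0]·b[0]) = [12, -18, 18] / 6 = (2, -3, 3).
Expanding (2, -3, 3) ⊗ (3, 0, -2) ⊗ (2, -3, 3) reproduces all 27 entries of T, so T = (2, -3, 3) ⊗ (3, 0, -2) ⊗ (2, -3, 3) and rank(T) ≤ 1.
These bounds meet, so rank(T) = 1.

rank(T) = 1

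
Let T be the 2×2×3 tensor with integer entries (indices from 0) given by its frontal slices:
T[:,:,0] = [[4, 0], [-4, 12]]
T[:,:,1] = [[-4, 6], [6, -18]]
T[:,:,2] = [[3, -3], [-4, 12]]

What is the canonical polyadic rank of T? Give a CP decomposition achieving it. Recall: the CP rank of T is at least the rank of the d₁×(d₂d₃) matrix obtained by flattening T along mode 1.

rank(T) = 2

Lower bound: the mode-2 unfolding of T (rows indexed by j, columns by (i,k) = (0,0), (0,1), (0,2), (1,0), (1,1), (1,2)) is [[4, -4, 3, -4, 6, -4], [0, 6, -3, 12, -18, 12]].
There the 2×2 minor on rows j ∈ {0, 1}, columns (i,k) ∈ {(0,0), (0,1)} is det [[4, -4], [0, 6]] = 24 ≠ 0, so this unfolding has rank ≥ 2; CP rank is at least every unfolding rank, so rank(T) ≥ 2. (Unfolding ranks only ever bound the CP rank from below — rank(T) can be strictly larger than all of them — so the matching upper bound has to come from an explicit 2-term decomposition.)
Upper bound — finding two terms. Write S_k = T[:,:,k] for the frontal slices: S₀ = [[4, 0], [-4, 12]], S₁ = [[-4, 6], [6, -18]], S₂ = [[3, -3], [-4, 12]].
If T = a₁ ⊗ b₁ ⊗ c₁ + a₂ ⊗ b₂ ⊗ c₂ then each S_k = c₁[k]·a₁b₁ᵀ + c₂[k]·a₂b₂ᵀ. S₀ and S₁ are linearly independent, so a₁b₁ᵀ and a₂b₂ᵀ must span the same plane of matrices: they are the rank-1 matrices of the form x·S₀ + y·S₁.
det(x·S₀ + y·S₁) is 48·x² − 96·xy + 36·y² = 12·(2·x − 3·y)(2·x − y), vanishing at (x:y) = (3:2) and (1:2).
M₁ = 3·S₀ + 2·S₁ = [[4, 12], [0, 0]] = 4·[1, 0][1, 3]ᵀ and M₂ = S₀ + 2·S₁ = [[-4, 12], [8, -24]] = (-4)·[1, -2][1, -3]ᵀ, so take a₁ = [1, 0], b₁ = [1, 3], a₂ = [1, -2], b₂ = [1, -3].
Each slice is an integer combination of E₁ = a₁b₁ᵀ and E₂ = a₂b₂ᵀ: S₀ = 2·E₁ + 2·E₂, S₁ = −E₁ − 3·E₂, S₂ = E₁ + 2·E₂; reading off coefficients, c₁ = [2, -1, 1] and c₂ = [2, -3, 2].
Hence T = [1, 0] ⊗ [1, 3] ⊗ [2, -1, 1] + [1, -2] ⊗ [1, -3] ⊗ [2, -3, 2], so rank(T) ≤ 2.
These bounds meet, so rank(T) = 2.
Check entry T[0,0,1] = -4: (1)·(1)·(-1) + (1)·(1)·(-3) = -4.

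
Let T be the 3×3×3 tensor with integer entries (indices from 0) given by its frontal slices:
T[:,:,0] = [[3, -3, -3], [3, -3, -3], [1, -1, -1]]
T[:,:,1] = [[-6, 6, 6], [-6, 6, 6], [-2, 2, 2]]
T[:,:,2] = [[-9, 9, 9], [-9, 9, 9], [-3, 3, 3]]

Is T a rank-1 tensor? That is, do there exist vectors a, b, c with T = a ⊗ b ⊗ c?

If T = a ⊗ b ⊗ c then every fibre of T is a multiple of the corresponding factor, so read the factors off the fibres through the nonzero entry T[0,0,0] = 3.
The mode-1 fibre T[:,0,0] = [3, 3, 1] gives a = [3, 3, 1] (primitive direction); the mode-2 fibre T[0,:,0] = [3, -3, -3] gives b = [1, -1, -1]; then c[k] = T[0,0,k] / (a[0]·b[0]) = [3, -6, -9] / 3 = [1, -2, -3].
Expanding [3, 3, 1] ⊗ [1, -1, -1] ⊗ [1, -2, -3] reproduces all 27 entries of T, so T = [3, 3, 1] ⊗ [1, -1, -1] ⊗ [1, -2, -3] and rank(T) ≤ 1.
Equivalently every frontal slice T[:,:,k] is c[k] times the rank-1 matrix [3, 3, 1] ⊗ [1, -1, -1]. So T has rank 1 (it is nonzero).

Yes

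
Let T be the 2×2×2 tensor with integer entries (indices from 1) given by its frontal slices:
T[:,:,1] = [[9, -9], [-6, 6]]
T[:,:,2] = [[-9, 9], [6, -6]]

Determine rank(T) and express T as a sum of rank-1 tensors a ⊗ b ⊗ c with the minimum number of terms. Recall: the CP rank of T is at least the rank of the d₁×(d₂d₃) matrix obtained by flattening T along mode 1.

Lower bound: T ≠ 0 (e.g. T[1,1,1] = 9), so rank(T) ≥ 1.
Upper bound: if T = a ⊗ b ⊗ c then every fibre of T is a multiple of the corresponding factor, so read the factors off the fibres through the nonzero entry T[1,1,1] = 9.
The mode-1 fibre T[:,1,1] = [9, -6] gives a = (3, -2) (primitive direction); the mode-2 fibre T[1,:,1] = [9, -9] gives b = (1, -1); then c[k] = T[1,1,k] / (a[1]·b[1]) = [9, -9] / 3 = (3, -3).
Expanding (3, -2) ⊗ (1, -1) ⊗ (3, -3) reproduces all 8 entries of T, so T = (3, -2) ⊗ (1, -1) ⊗ (3, -3) and rank(T) ≤ 1.
These bounds meet, so rank(T) = 1.
Check entry T[1,1,2] = -9: (3)·(1)·(-3) = -9.

rank(T) = 1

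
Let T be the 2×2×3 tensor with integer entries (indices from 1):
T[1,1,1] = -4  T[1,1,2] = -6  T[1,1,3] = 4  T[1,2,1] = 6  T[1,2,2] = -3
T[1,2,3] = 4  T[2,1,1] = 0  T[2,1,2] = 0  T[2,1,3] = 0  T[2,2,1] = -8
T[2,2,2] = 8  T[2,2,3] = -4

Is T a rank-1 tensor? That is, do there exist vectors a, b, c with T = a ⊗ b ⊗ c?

No

The mode-3 unfolding of T (rows indexed by k, columns by (i,j) = (1,1), (1,2), (2,1), (2,2)) is [[-4, 6, 0, -8], [-6, -3, 0, 8], [4, 4, 0, -4]].
There the 3×3 minor on rows k ∈ {1, 2, 3}, columns (i,j) ∈ {(1,1), (1,2), (2,2)} is det [[-4, 6, -8], [-6, -3, 8], [4, 4, -4]] = 224 ≠ 0, so this unfolding has rank ≥ 3; CP rank is at least every unfolding rank, so rank(T) ≥ 3.
In particular rank(T) ≥ 3 > 1, so T is not rank-1.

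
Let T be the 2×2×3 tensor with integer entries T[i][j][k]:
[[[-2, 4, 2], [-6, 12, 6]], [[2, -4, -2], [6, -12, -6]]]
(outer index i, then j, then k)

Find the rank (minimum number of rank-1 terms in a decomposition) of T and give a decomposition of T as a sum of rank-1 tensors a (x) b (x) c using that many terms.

rank(T) = 1

Lower bound: T ≠ 0 (e.g. T[0,0,0] = -2), so rank(T) ≥ 1.
Upper bound: if T = a (x) b (x) c then every fibre of T is a multiple of the corresponding factor, so read the factors off the fibres through the nonzero entry T[0,0,0] = -2.
The mode-1 fibre T[:,0,0] = [-2, 2] gives a = [1, -1] (primitive direction); the mode-2 fibre T[0,:,0] = [-2, -6] gives b = [1, 3]; then c[k] = T[0,0,k] / (a[0]·b[0]) = [-2, 4, 2] / 1 = [-2, 4, 2].
Expanding [1, -1] (x) [1, 3] (x) [-2, 4, 2] reproduces all 12 entries of T, so T = [1, -1] (x) [1, 3] (x) [-2, 4, 2] and rank(T) ≤ 1.
These bounds meet, so rank(T) = 1.
Check entry T[1,0,2] = -2: (-1)·(1)·(2) = -2.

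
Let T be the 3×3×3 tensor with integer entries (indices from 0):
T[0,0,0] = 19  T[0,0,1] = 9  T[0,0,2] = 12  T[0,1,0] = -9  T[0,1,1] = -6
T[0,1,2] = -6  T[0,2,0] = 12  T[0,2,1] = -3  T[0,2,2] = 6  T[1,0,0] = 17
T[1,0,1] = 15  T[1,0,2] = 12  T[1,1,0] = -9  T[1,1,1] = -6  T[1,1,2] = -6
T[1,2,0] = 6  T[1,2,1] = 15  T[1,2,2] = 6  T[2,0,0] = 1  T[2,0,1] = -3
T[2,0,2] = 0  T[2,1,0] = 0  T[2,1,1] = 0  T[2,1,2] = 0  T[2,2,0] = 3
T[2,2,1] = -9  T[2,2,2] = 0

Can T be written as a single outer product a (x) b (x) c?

The mode-1 unfolding of T (rows indexed by i, columns by (j,k) = (0,0), (0,1), (0,2), (1,0), (1,1), (1,2), (2,0), (2,1), (2,2)) is [[19, 9, 12, -9, -6, -6, 12, -3, 6], [17, 15, 12, -9, -6, -6, 6, 15, 6], [1, -3, 0, 0, 0, 0, 3, -9, 0]].
There the 2×2 minor on rows i ∈ {0, 1}, columns (j,k) ∈ {(0,0), (0,1)} is det [[19, 9], [17, 15]] = 132 ≠ 0, so this unfolding has rank ≥ 2; CP rank is at least every unfolding rank, so rank(T) ≥ 2.
In particular rank(T) ≥ 2 > 1, so T is not rank-1.

No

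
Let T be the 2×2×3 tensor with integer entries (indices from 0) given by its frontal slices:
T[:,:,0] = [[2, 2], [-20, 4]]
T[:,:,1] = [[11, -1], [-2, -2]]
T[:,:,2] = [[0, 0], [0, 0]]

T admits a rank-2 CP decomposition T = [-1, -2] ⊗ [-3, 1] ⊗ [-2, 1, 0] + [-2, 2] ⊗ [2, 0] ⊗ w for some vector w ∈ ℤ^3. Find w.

w = [-2, -2, 0]

Subtract the known terms from T to get the rank-1 residual R = [-2, 2] ⊗ [2, 0] ⊗ w, so R[i,j,k] = a[i]·b[j]·w[k]. Pick indices with nonzero a[0]·b[0] = (-2)·(2) = -4. Only the fibre through (0,0,·) is needed: R[0,0,:] = T[0,0,:] − Σₗ aₗ[0]bₗ[0]cₗ = [2, 11, 0] − (-1)·(-3)·[-2, 1, 0] = [8, 8, 0]. Then w[k] = R[0,0,k] / -4 for each k, giving w = [8, 8, 0] / -4 = [-2, -2, 0].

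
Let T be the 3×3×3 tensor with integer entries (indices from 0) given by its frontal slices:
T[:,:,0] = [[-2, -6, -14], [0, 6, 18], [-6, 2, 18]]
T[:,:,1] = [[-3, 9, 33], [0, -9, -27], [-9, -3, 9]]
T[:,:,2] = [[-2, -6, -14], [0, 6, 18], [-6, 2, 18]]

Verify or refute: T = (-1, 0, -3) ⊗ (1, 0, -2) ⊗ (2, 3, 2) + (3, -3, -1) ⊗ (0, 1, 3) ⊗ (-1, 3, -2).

No

Reconstruct entry (0,1,0) from the claimed factors: Σₗ aₗ[0]bₗ[1]cₗ[0] = (-1)·(0)·(2) + (3)·(1)·(-1) = -3, but T[0,1,0] = -6. The claim is false.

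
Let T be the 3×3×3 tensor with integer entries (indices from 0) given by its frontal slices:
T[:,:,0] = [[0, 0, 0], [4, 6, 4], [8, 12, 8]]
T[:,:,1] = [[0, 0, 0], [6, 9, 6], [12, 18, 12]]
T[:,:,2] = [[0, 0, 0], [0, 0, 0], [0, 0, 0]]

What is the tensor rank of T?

Lower bound: T ≠ 0 (e.g. T[1,0,0] = 4), so rank(T) ≥ 1.
Upper bound: if T = a ⊗ b ⊗ c then every fibre of T is a multiple of the corresponding factor, so read the factors off the fibres through the nonzero entry T[1,0,0] = 4.
The mode-1 fibre T[:,0,0] = [0, 4, 8] gives a = (0, 1, 2) (primitive direction); the mode-2 fibre T[1,:,0] = [4, 6, 4] gives b = (2, 3, 2); then c[k] = T[1,0,k] / (a[1]·b[0]) = [4, 6, 0] / 2 = (2, 3, 0).
Expanding (0, 1, 2) ⊗ (2, 3, 2) ⊗ (2, 3, 0) reproduces all 27 entries of T, so T = (0, 1, 2) ⊗ (2, 3, 2) ⊗ (2, 3, 0) and rank(T) ≤ 1.
These bounds meet, so rank(T) = 1.
Check entry T[1,2,0] = 4: (1)·(2)·(2) = 4.

1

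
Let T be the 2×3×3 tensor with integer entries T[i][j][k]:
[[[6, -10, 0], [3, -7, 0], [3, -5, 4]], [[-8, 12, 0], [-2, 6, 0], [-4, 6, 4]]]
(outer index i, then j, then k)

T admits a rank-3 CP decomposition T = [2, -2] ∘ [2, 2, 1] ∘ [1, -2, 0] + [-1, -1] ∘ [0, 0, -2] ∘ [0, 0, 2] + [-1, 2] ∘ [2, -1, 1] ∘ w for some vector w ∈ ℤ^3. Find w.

w = [-1, 1, 0]

Subtract the known terms from T to get the rank-1 residual R = [-1, 2] ∘ [2, -1, 1] ∘ w, so R[i,j,k] = a[i]·b[j]·w[k]. Pick indices with nonzero a[0]·b[0] = (-1)·(2) = -2. Only the fibre through (0,0,·) is needed: R[0,0,:] = T[0,0,:] − Σₗ aₗ[0]bₗ[0]cₗ = [6, -10, 0] − (2)·(2)·[1, -2, 0] − (-1)·(0)·[0, 0, 2] = [2, -2, 0]. Then w[k] = R[0,0,k] / -2 for each k, giving w = [2, -2, 0] / -2 = [-1, 1, 0].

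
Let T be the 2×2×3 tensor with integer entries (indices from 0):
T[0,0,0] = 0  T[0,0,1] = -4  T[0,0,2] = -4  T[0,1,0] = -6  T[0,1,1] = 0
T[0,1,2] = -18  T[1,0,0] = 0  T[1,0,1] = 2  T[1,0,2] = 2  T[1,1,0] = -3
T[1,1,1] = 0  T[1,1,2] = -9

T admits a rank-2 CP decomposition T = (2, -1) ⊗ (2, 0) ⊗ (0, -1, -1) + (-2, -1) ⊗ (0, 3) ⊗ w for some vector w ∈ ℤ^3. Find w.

Subtract the known terms from T to get the rank-1 residual R = (-2, -1) ⊗ (0, 3) ⊗ w, so R[i,j,k] = a[i]·b[j]·w[k]. Pick indices with nonzero a[0]·b[1] = (-2)·(3) = -6. Only the fibre through (0,1,·) is needed: R[0,1,:] = T[0,1,:] − Σₗ aₗ[0]bₗ[1]cₗ = [-6, 0, -18] − (2)·(0)·(0, -1, -1) = [-6, 0, -18]. Then w[k] = R[0,1,k] / -6 for each k, giving w = [-6, 0, -18] / -6 = (1, 0, 3).

w = (1, 0, 3)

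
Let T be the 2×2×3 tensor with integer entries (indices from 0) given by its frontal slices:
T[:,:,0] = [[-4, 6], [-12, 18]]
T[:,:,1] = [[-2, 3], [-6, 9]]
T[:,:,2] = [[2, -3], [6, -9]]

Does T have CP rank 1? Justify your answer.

If T = a ⊗ b ⊗ c then every fibre of T is a multiple of the corresponding factor, so read the factors off the fibres through the nonzero entry T[0,0,0] = -4.
The mode-1 fibre T[:,0,0] = [-4, -12] gives a = [1, 3] (primitive direction); the mode-2 fibre T[0,:,0] = [-4, 6] gives b = [2, -3]; then c[k] = T[0,0,k] / (a[0]·b[0]) = [-4, -2, 2] / 2 = [-2, -1, 1].
Expanding [1, 3] ⊗ [2, -3] ⊗ [-2, -1, 1] reproduces all 12 entries of T, so T = [1, 3] ⊗ [2, -3] ⊗ [-2, -1, 1] and rank(T) ≤ 1.
Equivalently every frontal slice T[:,:,k] is c[k] times the rank-1 matrix [1, 3] ⊗ [2, -3]. So T has rank 1 (it is nonzero).

Yes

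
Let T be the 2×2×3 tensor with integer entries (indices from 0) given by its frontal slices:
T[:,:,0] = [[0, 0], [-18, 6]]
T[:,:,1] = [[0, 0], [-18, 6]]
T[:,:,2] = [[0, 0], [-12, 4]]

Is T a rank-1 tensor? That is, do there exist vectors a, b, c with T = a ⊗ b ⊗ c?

If T = a ⊗ b ⊗ c then every fibre of T is a multiple of the corresponding factor, so read the factors off the fibres through the nonzero entry T[1,0,0] = -18.
The mode-1 fibre T[:,0,0] = [0, -18] gives a = [0, 1] (primitive direction); the mode-2 fibre T[1,:,0] = [-18, 6] gives b = [3, -1]; then c[k] = T[1,0,k] / (a[1]·b[0]) = [-18, -18, -12] / 3 = [-6, -6, -4].
Expanding [0, 1] ⊗ [3, -1] ⊗ [-6, -6, -4] reproduces all 12 entries of T, so T = [0, 1] ⊗ [3, -1] ⊗ [-6, -6, -4] and rank(T) ≤ 1.
Equivalently every frontal slice T[:,:,k] is c[k] times the rank-1 matrix [0, 1] ⊗ [3, -1]. So T has rank 1 (it is nonzero).

Yes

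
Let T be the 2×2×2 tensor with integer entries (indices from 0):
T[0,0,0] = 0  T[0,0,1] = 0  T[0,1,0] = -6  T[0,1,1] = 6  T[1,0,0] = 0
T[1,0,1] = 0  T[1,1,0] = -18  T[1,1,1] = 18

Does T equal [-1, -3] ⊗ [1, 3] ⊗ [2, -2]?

Reconstruct entry (0,0,0) from the claimed factors: Σₗ aₗ[0]bₗ[0]cₗ[0] = (-1)·(1)·(2) = -2, but T[0,0,0] = 0. The claim is false.

No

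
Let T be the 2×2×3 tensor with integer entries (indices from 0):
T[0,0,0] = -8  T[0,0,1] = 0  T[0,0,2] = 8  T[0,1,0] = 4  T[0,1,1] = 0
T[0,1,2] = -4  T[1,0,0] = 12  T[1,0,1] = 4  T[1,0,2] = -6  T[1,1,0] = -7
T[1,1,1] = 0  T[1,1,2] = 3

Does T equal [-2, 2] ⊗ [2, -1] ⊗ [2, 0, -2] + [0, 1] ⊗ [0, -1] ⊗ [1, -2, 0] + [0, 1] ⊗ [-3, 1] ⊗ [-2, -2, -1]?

Reconstruct entry (1,0,0) from the claimed factors: Σₗ aₗ[1]bₗ[0]cₗ[0] = (2)·(2)·(2) + (1)·(0)·(1) + (1)·(-3)·(-2) = 14, but T[1,0,0] = 12. The claim is false.

No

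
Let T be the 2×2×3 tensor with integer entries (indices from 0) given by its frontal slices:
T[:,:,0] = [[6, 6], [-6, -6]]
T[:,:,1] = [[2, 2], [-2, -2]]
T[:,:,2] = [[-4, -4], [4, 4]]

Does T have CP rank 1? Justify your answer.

The mode-1 fibre T[:,0,0] = [6, -6] gives a = [1, -1] (primitive direction); the mode-2 fibre T[0,:,0] = [6, 6] gives b = [1, 1]; then c[k] = T[0,0,k] / (a[0]·b[0]) = [6, 2, -4] / 1 = [6, 2, -4].
Expanding [1, -1] ⊗ [1, 1] ⊗ [6, 2, -4] reproduces all 12 entries of T, so T = [1, -1] ⊗ [1, 1] ⊗ [6, 2, -4] and rank(T) ≤ 1.
Equivalently every frontal slice T[:,:,k] is c[k] times the rank-1 matrix [1, -1] ⊗ [1, 1]. So T has rank 1 (it is nonzero).

Yes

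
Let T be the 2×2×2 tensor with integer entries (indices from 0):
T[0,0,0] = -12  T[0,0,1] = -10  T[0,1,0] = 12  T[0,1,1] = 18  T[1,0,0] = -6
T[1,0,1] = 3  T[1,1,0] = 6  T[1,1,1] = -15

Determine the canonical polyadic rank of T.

2

Lower bound: the mode-2 unfolding of T (rows indexed by j, columns by (i,k) = (0,0), (0,1), (1,0), (1,1)) is [[-12, -10, -6, 3], [12, 18, 6, -15]].
There the 2×2 minor on rows j ∈ {0, 1}, columns (i,k) ∈ {(0,0), (0,1)} is det [[-12, -10], [12, 18]] = -96 ≠ 0, so this unfolding has rank ≥ 2; CP rank is at least every unfolding rank, so rank(T) ≥ 2. (This is only a lower bound: in general the CP rank may exceed every unfolding rank, so we still need to exhibit 2 rank-1 terms summing to T.)
Upper bound — finding two terms. Write S_k = T[:,:,k] for the frontal slices: S₀ = [[-12, 12], [-6, 6]], S₁ = [[-10, 18], [3, -15]].
If T = a₁ ∘ b₁ ∘ c₁ + a₂ ∘ b₂ ∘ c₂ then each S_k = c₁[k]·a₁b₁ᵀ + c₂[k]·a₂b₂ᵀ. S₀ and S₁ are linearly independent, so a₁b₁ᵀ and a₂b₂ᵀ must span the same plane of matrices: they are the rank-1 matrices of the form x·S₀ + y·S₁.
det(x·S₀ + y·S₁) is 192·xy + 96·y² = 96·(y)(2·x + y), vanishing at (x:y) = (1:0) and (1:-2).
M₁ = S₀ = [[-12, 12], [-6, 6]] = (-6)·[2, 1][1, -1]ᵀ and M₂ = S₀ − 2·S₁ = [[8, -24], [-12, 36]] = 4·[2, -3][1, -3]ᵀ, so take a₁ = [2, 1], b₁ = [1, -1], a₂ = [2, -3], b₂ = [1, -3].
Each slice is an integer combination of E₁ = a₁b₁ᵀ and E₂ = a₂b₂ᵀ: S₀ = −6·E₁, S₁ = −3·E₁ − 2·E₂; reading off coefficients, c₁ = [-6, -3] and c₂ = [0, -2].
Hence T = [2, 1] ∘ [1, -1] ∘ [-6, -3] + [2, -3] ∘ [1, -3] ∘ [0, -2], so rank(T) ≤ 2.
These bounds meet, so rank(T) = 2.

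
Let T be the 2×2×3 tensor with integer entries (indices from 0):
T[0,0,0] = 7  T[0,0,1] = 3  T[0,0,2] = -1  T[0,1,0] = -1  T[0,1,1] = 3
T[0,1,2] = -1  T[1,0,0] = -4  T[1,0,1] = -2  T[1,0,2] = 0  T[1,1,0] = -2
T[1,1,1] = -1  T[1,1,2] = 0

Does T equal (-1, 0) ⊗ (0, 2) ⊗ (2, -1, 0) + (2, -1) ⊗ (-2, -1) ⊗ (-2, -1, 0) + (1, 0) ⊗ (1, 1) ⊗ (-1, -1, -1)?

Yes

Reconstruct entrywise from the claimed factors. For example, T[1,1,1] = -1 and Σₗ aₗ[1]bₗ[1]cₗ[1] = (0)·(2)·(-1) + (-1)·(-1)·(-1) + (0)·(1)·(-1) = -1; checking all 12 entries, every one matches. The claim holds.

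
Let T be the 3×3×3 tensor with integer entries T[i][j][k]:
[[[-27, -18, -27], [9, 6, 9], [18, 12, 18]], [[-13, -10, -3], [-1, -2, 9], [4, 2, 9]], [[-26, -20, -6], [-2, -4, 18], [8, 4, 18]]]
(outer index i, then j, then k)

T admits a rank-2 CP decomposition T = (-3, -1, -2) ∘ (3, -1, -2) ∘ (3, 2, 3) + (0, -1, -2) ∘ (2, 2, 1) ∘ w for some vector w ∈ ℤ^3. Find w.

Subtract the known terms from T to get the rank-1 residual R = (0, -1, -2) ∘ (2, 2, 1) ∘ w, so R[i,j,k] = a[i]·b[j]·w[k]. Pick indices with nonzero a[1]·b[0] = (-1)·(2) = -2. Only the fibre through (1,0,·) is needed: R[1,0,:] = T[1,0,:] − Σₗ aₗ[1]bₗ[0]cₗ = [-13, -10, -3] − (-1)·(3)·(3, 2, 3) = [-4, -4, 6]. Then w[k] = R[1,0,k] / -2 for each k, giving w = [-4, -4, 6] / -2 = (2, 2, -3).

w = (2, 2, -3)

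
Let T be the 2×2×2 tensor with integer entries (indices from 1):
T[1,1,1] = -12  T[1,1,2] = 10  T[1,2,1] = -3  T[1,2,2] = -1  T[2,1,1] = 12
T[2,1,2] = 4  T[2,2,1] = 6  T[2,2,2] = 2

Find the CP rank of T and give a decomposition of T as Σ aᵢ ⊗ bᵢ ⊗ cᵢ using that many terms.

rank(T) = 2

Lower bound: the mode-1 unfolding of T (rows indexed by i, columns by (j,k) = (1,1), (1,2), (2,1), (2,2)) is [[-12, 10, -3, -1], [12, 4, 6, 2]].
There the 2×2 minor on rows i ∈ {1, 2}, columns (j,k) ∈ {(1,1), (1,2)} is det [[-12, 10], [12, 4]] = -168 ≠ 0, so this unfolding has rank ≥ 2; CP rank is at least every unfolding rank, so rank(T) ≥ 2. (Flattening ranks never certify an upper bound on CP rank; for that we must actually write T with 2 rank-1 terms.)
Upper bound — finding two terms. Write S_k = T[:,:,k] for the frontal slices: S₁ = [[-12, -3], [12, 6]], S₂ = [[10, -1], [4, 2]].
If T = a₁ ⊗ b₁ ⊗ c₁ + a₂ ⊗ b₂ ⊗ c₂ then each S_k = c₁[k]·a₁b₁ᵀ + c₂[k]·a₂b₂ᵀ. S₁ and S₂ are linearly independent, so a₁b₁ᵀ and a₂b₂ᵀ must span the same plane of matrices: they are the rank-1 matrices of the form x·S₁ + y·S₂.
det(x·S₁ + y·S₂) is −36·x² + 60·xy + 24·y² = (-12)·(x − 2·y)(3·x + y), vanishing at (x:y) = (2:1) and (1:-3).
M₁ = 2·S₁ + S₂ = [[-14, -7], [28, 14]] = (-7)·(1, -2)(2, 1)ᵀ and M₂ = S₁ − 3·S₂ = [[-42, 0], [0, 0]] = (-42)·(1, 0)(1, 0)ᵀ, so take a₁ = (1, -2), b₁ = (2, 1), a₂ = (1, 0), b₂ = (1, 0).
Each slice is an integer combination of E₁ = a₁b₁ᵀ and E₂ = a₂b₂ᵀ: S₁ = −3·E₁ − 6·E₂, S₂ = −E₁ + 12·E₂; reading off coefficients, c₁ = (-3, -1) and c₂ = (-6, 12).
Hence T = (1, -2) ⊗ (2, 1) ⊗ (-3, -1) + (1, 0) ⊗ (1, 0) ⊗ (-6, 12), so rank(T) ≤ 2.
These bounds meet, so rank(T) = 2.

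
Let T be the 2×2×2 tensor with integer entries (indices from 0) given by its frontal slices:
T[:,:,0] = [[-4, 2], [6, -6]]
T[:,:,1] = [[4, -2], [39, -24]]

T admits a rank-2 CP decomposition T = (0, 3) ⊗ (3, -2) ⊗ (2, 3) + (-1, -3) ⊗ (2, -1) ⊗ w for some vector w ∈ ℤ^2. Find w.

Subtract the known terms from T to get the rank-1 residual R = (-1, -3) ⊗ (2, -1) ⊗ w, so R[i,j,k] = a[i]·b[j]·w[k]. Pick indices with nonzero a[0]·b[0] = (-1)·(2) = -2. Only the fibre through (0,0,·) is needed: R[0,0,:] = T[0,0,:] − Σₗ aₗ[0]bₗ[0]cₗ = [-4, 4] − (0)·(3)·(2, 3) = [-4, 4]. Then w[k] = R[0,0,k] / -2 for each k, giving w = [-4, 4] / -2 = (2, -2).

w = (2, -2)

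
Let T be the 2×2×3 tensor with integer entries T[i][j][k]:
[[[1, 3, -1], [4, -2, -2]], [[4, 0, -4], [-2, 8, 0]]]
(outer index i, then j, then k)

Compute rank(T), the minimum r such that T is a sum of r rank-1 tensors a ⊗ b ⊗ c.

3

Lower bound: the mode-3 unfolding of T (rows indexed by k, columns by (i,j) = (0,0), (0,1), (1,0), (1,1)) is [[1, 4, 4, -2], [3, -2, 0, 8], [-1, -2, -4, 0]].
There the 3×3 minor on rows k ∈ {0, 1, 2}, columns (i,j) ∈ {(0,0), (0,1), (1,0)} is det [[1, 4, 4], [3, -2, 0], [-1, -2, -4]] = 24 ≠ 0, so this unfolding has rank ≥ 3; CP rank is at least every unfolding rank, so rank(T) ≥ 3. (Unfolding ranks only ever bound the CP rank from below — rank(T) can be strictly larger than all of them — so the matching upper bound has to come from an explicit 3-term decomposition.)
Upper bound: T is a sum of 3 rank-1 terms, T = [1, -2] ⊗ [1, -2] ⊗ [-1, 1, 1] + [1, -1] ⊗ [0, 1] ⊗ [0, -2, 2] + [1, 1] ⊗ [1, 1] ⊗ [2, 2, -2] (written with every a and b primitive with positive leading entry and the scale carried by c; CP decompositions are not unique, and this one is verified by expanding entrywise), so rank(T) ≤ 3.
These bounds meet, so rank(T) = 3.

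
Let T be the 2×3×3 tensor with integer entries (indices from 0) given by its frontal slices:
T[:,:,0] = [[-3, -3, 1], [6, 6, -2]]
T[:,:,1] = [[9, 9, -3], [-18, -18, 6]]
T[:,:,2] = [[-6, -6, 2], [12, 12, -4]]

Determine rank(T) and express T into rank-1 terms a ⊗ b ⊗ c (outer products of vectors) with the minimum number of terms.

rank(T) = 1

Lower bound: T ≠ 0 (e.g. T[0,0,0] = -3), so rank(T) ≥ 1.
Upper bound: if T = a ⊗ b ⊗ c then every fibre of T is a multiple of the corresponding factor, so read the factors off the fibres through the nonzero entry T[0,0,0] = -3.
The mode-1 fibre T[:,0,0] = [-3, 6] gives a = (1, -2) (primitive direction); the mode-2 fibre T[0,:,0] = [-3, -3, 1] gives b = (3, 3, -1); then c[k] = T[0,0,k] / (a[0]·b[0]) = [-3, 9, -6] / 3 = (-1, 3, -2).
Expanding (1, -2) ⊗ (3, 3, -1) ⊗ (-1, 3, -2) reproduces all 18 entries of T, so T = (1, -2) ⊗ (3, 3, -1) ⊗ (-1, 3, -2) and rank(T) ≤ 1.
These bounds meet, so rank(T) = 1.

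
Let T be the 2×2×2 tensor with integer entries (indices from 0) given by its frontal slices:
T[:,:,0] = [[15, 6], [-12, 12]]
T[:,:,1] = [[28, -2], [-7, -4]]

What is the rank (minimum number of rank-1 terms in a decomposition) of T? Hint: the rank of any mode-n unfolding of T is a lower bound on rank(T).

Lower bound: the mode-1 unfolding of T (rows indexed by i, columns by (j,k) = (0,0), (0,1), (1,0), (1,1)) is [[15, 28, 6, -2], [-12, -7, 12, -4]].
There the 2×2 minor on rows i ∈ {0, 1}, columns (j,k) ∈ {(0,0), (0,1)} is det [[15, 28], [-12, -7]] = 231 ≠ 0, so this unfolding has rank ≥ 2; CP rank is at least every unfolding rank, so rank(T) ≥ 2. (Flattening ranks never certify an upper bound on CP rank; for that we must actually write T with 2 rank-1 terms.)
Upper bound — finding two terms. Write S_k = T[:,:,k] for the frontal slices: S₀ = [[15, 6], [-12, 12]], S₁ = [[28, -2], [-7, -4]].
If T = a₁ ⊗ b₁ ⊗ c₁ + a₂ ⊗ b₂ ⊗ c₂ then each S_k = c₁[k]·a₁b₁ᵀ + c₂[k]·a₂b₂ᵀ. S₀ and S₁ are linearly independent, so a₁b₁ᵀ and a₂b₂ᵀ must span the same plane of matrices: they are the rank-1 matrices of the form x·S₀ + y·S₁.
det(x·S₀ + y·S₁) is 252·x² + 294·xy − 126·y² = 42·(2·x + 3·y)(3·x − y), vanishing at (x:y) = (3:-2) and (1:3).
M₁ = 3·S₀ − 2·S₁ = [[-11, 22], [-22, 44]] = (-11)·[1, 2][1, -2]ᵀ and M₂ = S₀ + 3·S₁ = [[99, 0], [-33, 0]] = 33·[3, -1][1, 0]ᵀ, so take a₁ = [1, 2], b₁ = [1, -2], a₂ = [3, -1], b₂ = [1, 0].
Each slice is an integer combination of E₁ = a₁b₁ᵀ and E₂ = a₂b₂ᵀ: S₀ = −3·E₁ + 6·E₂, S₁ = E₁ + 9·E₂; reading off coefficients, c₁ = [-3, 1] and c₂ = [6, 9].
Hence T = [1, 2] ⊗ [1, -2] ⊗ [-3, 1] + [3, -1] ⊗ [1, 0] ⊗ [6, 9], so rank(T) ≤ 2.
These bounds meet, so rank(T) = 2.

2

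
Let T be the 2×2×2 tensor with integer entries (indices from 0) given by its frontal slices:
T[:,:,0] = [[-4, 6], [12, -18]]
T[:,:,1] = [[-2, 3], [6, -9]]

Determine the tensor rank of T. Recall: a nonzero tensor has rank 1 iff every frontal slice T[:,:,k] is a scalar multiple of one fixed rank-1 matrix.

1

Lower bound: T ≠ 0 (e.g. T[0,0,0] = -4), so rank(T) ≥ 1.
Upper bound: if T = a ⊗ b ⊗ c then every fibre of T is a multiple of the corresponding factor, so read the factors off the fibres through the nonzero entry T[0,0,0] = -4.
The mode-1 fibre T[:,0,0] = [-4, 12] gives a = (1, -3) (primitive direction); the mode-2 fibre T[0,:,0] = [-4, 6] gives b = (2, -3); then c[k] = T[0,0,k] / (a[0]·b[0]) = [-4, -2] / 2 = (-2, -1).
Expanding (1, -3) ⊗ (2, -3) ⊗ (-2, -1) reproduces all 8 entries of T, so T = (1, -3) ⊗ (2, -3) ⊗ (-2, -1) and rank(T) ≤ 1.
These bounds meet, so rank(T) = 1.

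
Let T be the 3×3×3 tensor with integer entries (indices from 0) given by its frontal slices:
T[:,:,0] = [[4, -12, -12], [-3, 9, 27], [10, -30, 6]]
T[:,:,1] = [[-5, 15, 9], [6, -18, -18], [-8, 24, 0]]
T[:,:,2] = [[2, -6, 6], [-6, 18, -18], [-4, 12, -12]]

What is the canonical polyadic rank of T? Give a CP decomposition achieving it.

Lower bound: in the mode-1 unfolding of T (rows indexed by i, columns by (j,k)) the 2×2 minor on rows i ∈ {0, 1}, columns (j,k) ∈ {(0,0), (0,1)} is det [[4, -5], [-3, 6]] = 9 ≠ 0, so that unfolding has rank ≥ 2 and hence rank(T) ≥ 2 (CP rank is at least every unfolding rank, though it can be larger).
Upper bound: with S_k = T[:,:,k], the two rank-1 terms a₁b₁ᵀ, a₂b₂ᵀ are the rank-1 members of the pencil x·S₀ + y·S₁.
The 2×2 minor of x·S₀ + y·S₁ on rows {0,1}, columns {0,2} is 72·x² − 108·xy + 36·y² = 36·(2·x − y)(x − y), vanishing at (x:y) = (1:2) and (1:1).
M₁ = S₀ + 2·S₁ = [[-6, 18, 6], [9, -27, -9], [-6, 18, 6]] = (-3)·[2, -3, 2][1, -3, -1]ᵀ and M₂ = S₀ + S₁ = [[-1, 3, -3], [3, -9, 9], [2, -6, 6]] = −[1, -3, -2][1, -3, 3]ᵀ, so take a₁ = [2, -3, 2], b₁ = [1, -3, -1], a₂ = [1, -3, -2], b₂ = [1, -3, 3].
Each slice is an integer combination of E₁ = a₁b₁ᵀ and E₂ = a₂b₂ᵀ: S₀ = 3·E₁ − 2·E₂, S₁ = −3·E₁ + E₂, S₂ = 2·E₂; reading off coefficients, c₁ = [3, -3, 0] and c₂ = [-2, 1, 2].
Hence T = [2, -3, 2] ∘ [1, -3, -1] ∘ [3, -3, 0] + [1, -3, -2] ∘ [1, -3, 3] ∘ [-2, 1, 2], so rank(T) ≤ 2.
These bounds meet, so rank(T) = 2.

rank(T) = 2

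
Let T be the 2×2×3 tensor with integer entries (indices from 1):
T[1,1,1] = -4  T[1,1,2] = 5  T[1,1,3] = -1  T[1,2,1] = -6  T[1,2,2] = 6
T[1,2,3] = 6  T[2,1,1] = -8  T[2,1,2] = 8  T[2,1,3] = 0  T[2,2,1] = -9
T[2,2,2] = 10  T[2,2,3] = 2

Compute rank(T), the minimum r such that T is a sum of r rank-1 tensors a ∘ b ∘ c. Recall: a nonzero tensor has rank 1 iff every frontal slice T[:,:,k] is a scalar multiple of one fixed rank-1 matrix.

Lower bound: the mode-3 unfolding of T (rows indexed by k, columns by (i,j) = (1,1), (1,2), (2,1), (2,2)) is [[-4, -6, -8, -9], [5, 6, 8, 10], [-1, 6, 0, 2]].
There the 3×3 minor on rows k ∈ {1, 2, 3}, columns (i,j) ∈ {(1,1), (1,2), (2,1)} is det [[-4, -6, -8], [5, 6, 8], [-1, 6, 0]] = -48 ≠ 0, so this unfolding has rank ≥ 3; CP rank is at least every unfolding rank, so rank(T) ≥ 3. (Unfolding ranks only ever bound the CP rank from below — rank(T) can be strictly larger than all of them — so the matching upper bound has to come from an explicit 3-term decomposition.)
Upper bound: T is a sum of 3 rank-1 terms, T = (1, 0) ∘ (1, -2) ∘ (0, 1, -1) + (1, 2) ∘ (1, 1) ∘ (-4, 4, 0) + (2, 1) ∘ (0, 1) ∘ (-1, 2, 2) (written with every a and b primitive with positive leading entry and the scale carried by c; CP decompositions are not unique, and this one is verified by expanding entrywise), so rank(T) ≤ 3.
These bounds meet, so rank(T) = 3.
Check entry T[2,1,2] = 8: (0)·(1)·(1) + (2)·(1)·(4) + (1)·(0)·(2) = 8.

3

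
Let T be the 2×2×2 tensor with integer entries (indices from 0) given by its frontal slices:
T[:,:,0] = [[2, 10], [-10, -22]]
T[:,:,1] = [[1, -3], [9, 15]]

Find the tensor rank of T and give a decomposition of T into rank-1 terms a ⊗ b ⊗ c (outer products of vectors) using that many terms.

Lower bound: the mode-3 unfolding of T (rows indexed by k, columns by (i,j) = (0,0), (0,1), (1,0), (1,1)) is [[2, 10, -10, -22], [1, -3, 9, 15]].
There the 2×2 minor on rows k ∈ {0, 1}, columns (i,j) ∈ {(0,0), (0,1)} is det [[2, 10], [1, -3]] = -16 ≠ 0, so this unfolding has rank ≥ 2; CP rank is at least every unfolding rank, so rank(T) ≥ 2. (This is only a lower bound: in general the CP rank may exceed every unfolding rank, so we still need to exhibit 2 rank-1 terms summing to T.)
Upper bound — finding two terms. Write S_k = T[:,:,k] for the frontal slices: S₀ = [[2, 10], [-10, -22]], S₁ = [[1, -3], [9, 15]].
If T = a₁ ⊗ b₁ ⊗ c₁ + a₂ ⊗ b₂ ⊗ c₂ then each S_k = c₁[k]·a₁b₁ᵀ + c₂[k]·a₂b₂ᵀ. S₀ and S₁ are linearly independent, so a₁b₁ᵀ and a₂b₂ᵀ must span the same plane of matrices: they are the rank-1 matrices of the form x·S₀ + y·S₁.
det(x·S₀ + y·S₁) is 56·x² − 112·xy + 42·y² = 14·(2·x − 3·y)(2·x − y), vanishing at (x:y) = (3:2) and (1:2).
M₁ = 3·S₀ + 2·S₁ = [[8, 24], [-12, -36]] = 4·[2, -3][1, 3]ᵀ and M₂ = S₀ + 2·S₁ = [[4, 4], [8, 8]] = 4·[1, 2][1, 1]ᵀ, so take a₁ = [2, -3], b₁ = [1, 3], a₂ = [1, 2], b₂ = [1, 1].
Each slice is an integer combination of E₁ = a₁b₁ᵀ and E₂ = a₂b₂ᵀ: S₀ = 2·E₁ − 2·E₂, S₁ = −E₁ + 3·E₂; reading off coefficients, c₁ = [2, -1] and c₂ = [-2, 3].
Hence T = [2, -3] ⊗ [1, 3] ⊗ [2, -1] + [1, 2] ⊗ [1, 1] ⊗ [-2, 3], so rank(T) ≤ 2.
These bounds meet, so rank(T) = 2.
Check entry T[0,1,0] = 10: (2)·(3)·(2) + (1)·(1)·(-2) = 10.

rank(T) = 2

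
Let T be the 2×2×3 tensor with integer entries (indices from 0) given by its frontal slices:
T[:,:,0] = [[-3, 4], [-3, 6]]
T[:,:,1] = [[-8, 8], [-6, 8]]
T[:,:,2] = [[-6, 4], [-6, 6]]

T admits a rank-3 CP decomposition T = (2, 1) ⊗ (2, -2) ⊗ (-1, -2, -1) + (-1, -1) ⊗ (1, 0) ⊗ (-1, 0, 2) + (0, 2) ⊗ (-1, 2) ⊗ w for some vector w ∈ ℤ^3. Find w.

Subtract the known terms from T to get the rank-1 residual R = (0, 2) ⊗ (-1, 2) ⊗ w, so R[i,j,k] = a[i]·b[j]·w[k]. Pick indices with nonzero a[1]·b[0] = (2)·(-1) = -2. Only the fibre through (1,0,·) is needed: R[1,0,:] = T[1,0,:] − Σₗ aₗ[1]bₗ[0]cₗ = [-3, -6, -6] − (1)·(2)·(-1, -2, -1) − (-1)·(1)·(-1, 0, 2) = [-2, -2, -2]. Then w[k] = R[1,0,k] / -2 for each k, giving w = [-2, -2, -2] / -2 = (1, 1, 1).

w = (1, 1, 1)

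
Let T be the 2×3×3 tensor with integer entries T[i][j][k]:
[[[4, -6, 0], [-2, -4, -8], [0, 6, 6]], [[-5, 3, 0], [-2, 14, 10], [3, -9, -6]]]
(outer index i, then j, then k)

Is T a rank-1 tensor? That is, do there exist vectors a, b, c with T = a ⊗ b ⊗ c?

The mode-3 unfolding of T (rows indexed by k, columns by (i,j) = (0,0), (0,1), (0,2), (1,0), (1,1), (1,2)) is [[4, -2, 0, -5, -2, 3], [-6, -4, 6, 3, 14, -9], [0, -8, 6, 0, 10, -6]].
There the 3×3 minor on rows k ∈ {0, 1, 2}, columns (i,j) ∈ {(0,0), (0,1), (0,2)} is det [[4, -2, 0], [-6, -4, 6], [0, -8, 6]] = 24 ≠ 0, so this unfolding has rank ≥ 3; CP rank is at least every unfolding rank, so rank(T) ≥ 3.
In particular rank(T) ≥ 3 > 1, so T is not rank-1.

No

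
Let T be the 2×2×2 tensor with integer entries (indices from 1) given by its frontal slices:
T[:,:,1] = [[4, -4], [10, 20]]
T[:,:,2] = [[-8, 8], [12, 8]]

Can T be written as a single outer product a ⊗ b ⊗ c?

No

The mode-3 unfolding of T (rows indexed by k, columns by (i,j) = (1,1), (1,2), (2,1), (2,2)) is [[4, -4, 10, 20], [-8, 8, 12, 8]].
There the 2×2 minor on rows k ∈ {1, 2}, columns (i,j) ∈ {(1,1), (2,1)} is det [[4, 10], [-8, 12]] = 128 ≠ 0, so this unfolding has rank ≥ 2; CP rank is at least every unfolding rank, so rank(T) ≥ 2.
In particular rank(T) ≥ 2 > 1, so T is not rank-1.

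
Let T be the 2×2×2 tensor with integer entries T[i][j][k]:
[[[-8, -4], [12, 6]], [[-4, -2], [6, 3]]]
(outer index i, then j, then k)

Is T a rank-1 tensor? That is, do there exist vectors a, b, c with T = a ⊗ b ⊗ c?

Yes

The mode-1 fibre T[:,0,0] = [-8, -4] gives a = [2, 1] (primitive direction); the mode-2 fibre T[0,:,0] = [-8, 12] gives b = [2, -3]; then c[k] = T[0,0,k] / (a[0]·b[0]) = [-8, -4] / 4 = [-2, -1].
Expanding [2, 1] ⊗ [2, -3] ⊗ [-2, -1] reproduces all 8 entries of T, so T = [2, 1] ⊗ [2, -3] ⊗ [-2, -1] and rank(T) ≤ 1.
Equivalently every frontal slice T[:,:,k] is c[k] times the rank-1 matrix [2, 1] ⊗ [2, -3]. So T has rank 1 (it is nonzero).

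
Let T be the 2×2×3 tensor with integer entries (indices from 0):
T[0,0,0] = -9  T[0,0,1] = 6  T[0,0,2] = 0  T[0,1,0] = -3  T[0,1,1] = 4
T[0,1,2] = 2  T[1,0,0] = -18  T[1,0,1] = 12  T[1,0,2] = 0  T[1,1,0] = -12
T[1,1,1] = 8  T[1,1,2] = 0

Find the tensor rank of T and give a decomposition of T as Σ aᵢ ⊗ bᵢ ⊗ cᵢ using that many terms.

rank(T) = 2

Lower bound: in the mode-1 unfolding of T (rows indexed by i, columns by (j,k)) the 2×2 minor on rows i ∈ {0, 1}, columns (j,k) ∈ {(0,0), (1,0)} is det [[-9, -3], [-18, -12]] = 54 ≠ 0, so that unfolding has rank ≥ 2 and hence rank(T) ≥ 2 (CP rank is at least every unfolding rank, though it can be larger).
Upper bound: with S_k = T[:,:,k], the two rank-1 terms a₁b₁ᵀ, a₂b₂ᵀ are the rank-1 members of the pencil x·S₀ + y·S₁.
det(x·S₀ + y·S₁) is 54·x² − 36·xy = 18·(3·x − 2·y)(x), vanishing at (x:y) = (2:3) and (0:1).
M₁ = 2·S₀ + 3·S₁ = [[0, 6], [0, 0]] = 6·(1, 0)(0, 1)ᵀ and M₂ = S₁ = [[6, 4], [12, 8]] = 2·(1, 2)(3, 2)ᵀ, so take a₁ = (1, 0), b₁ = (0, 1), a₂ = (1, 2), b₂ = (3, 2).
Each slice is an integer combination of E₁ = a₁b₁ᵀ and E₂ = a₂b₂ᵀ: S₀ = 3·E₁ − 3·E₂, S₁ = 2·E₂, S₂ = 2·E₁; reading off coefficients, c₁ = (3, 0, 2) and c₂ = (-3, 2, 0).
Hence T = (1, 0) ⊗ (0, 1) ⊗ (3, 0, 2) + (1, 2) ⊗ (3, 2) ⊗ (-3, 2, 0), so rank(T) ≤ 2.
These bounds meet, so rank(T) = 2.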